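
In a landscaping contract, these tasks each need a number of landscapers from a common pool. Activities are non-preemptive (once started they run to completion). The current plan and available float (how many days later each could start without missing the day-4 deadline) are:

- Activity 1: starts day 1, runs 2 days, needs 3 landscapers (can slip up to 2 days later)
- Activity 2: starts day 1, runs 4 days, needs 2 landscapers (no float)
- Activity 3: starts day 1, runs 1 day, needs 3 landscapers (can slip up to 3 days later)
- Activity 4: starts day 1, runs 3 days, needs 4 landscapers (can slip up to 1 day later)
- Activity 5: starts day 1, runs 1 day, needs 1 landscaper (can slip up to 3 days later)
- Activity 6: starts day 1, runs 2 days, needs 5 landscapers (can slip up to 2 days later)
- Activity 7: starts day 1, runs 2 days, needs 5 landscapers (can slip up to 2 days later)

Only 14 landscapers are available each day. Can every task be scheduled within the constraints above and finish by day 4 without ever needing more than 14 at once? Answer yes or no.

Schedule Activity 1@1, Activity 2@1, Activity 3@1, Activity 4@2, Activity 5@1, Activity 6@1, Activity 7@3: d1:14  d2:14  d3:11  d4:11 — peak 14 ≤ 14.

yes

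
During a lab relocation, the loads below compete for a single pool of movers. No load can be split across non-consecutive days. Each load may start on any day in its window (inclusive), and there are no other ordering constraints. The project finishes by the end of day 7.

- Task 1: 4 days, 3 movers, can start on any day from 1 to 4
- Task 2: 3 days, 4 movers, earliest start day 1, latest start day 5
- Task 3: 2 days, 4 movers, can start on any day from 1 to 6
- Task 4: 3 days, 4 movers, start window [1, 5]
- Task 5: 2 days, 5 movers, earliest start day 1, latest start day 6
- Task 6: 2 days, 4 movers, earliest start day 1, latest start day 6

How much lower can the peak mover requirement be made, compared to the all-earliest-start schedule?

Early-start peak: d1:24  d2:24  d3:11  d4:3  d5:0  d6:0  d7:0 ⇒ 24.
Leveled (Task 1@1, Task 2@1, Task 3@1, Task 4@3, Task 5@5, Task 6@6): d1:11  d2:11  d3:11  d4:7  d5:9  d6:9  d7:4 ⇒ 11.
Reduction 24 − 11 = 13.

13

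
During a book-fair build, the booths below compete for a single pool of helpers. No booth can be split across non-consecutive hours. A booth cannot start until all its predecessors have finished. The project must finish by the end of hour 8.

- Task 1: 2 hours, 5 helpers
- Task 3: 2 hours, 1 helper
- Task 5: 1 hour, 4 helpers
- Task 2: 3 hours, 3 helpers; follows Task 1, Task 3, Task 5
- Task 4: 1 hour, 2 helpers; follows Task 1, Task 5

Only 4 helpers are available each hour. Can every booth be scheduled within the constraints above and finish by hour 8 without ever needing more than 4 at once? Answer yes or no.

The minimum achievable peak is 5; 4 < 5, so no feasible schedule stays within the cap.

no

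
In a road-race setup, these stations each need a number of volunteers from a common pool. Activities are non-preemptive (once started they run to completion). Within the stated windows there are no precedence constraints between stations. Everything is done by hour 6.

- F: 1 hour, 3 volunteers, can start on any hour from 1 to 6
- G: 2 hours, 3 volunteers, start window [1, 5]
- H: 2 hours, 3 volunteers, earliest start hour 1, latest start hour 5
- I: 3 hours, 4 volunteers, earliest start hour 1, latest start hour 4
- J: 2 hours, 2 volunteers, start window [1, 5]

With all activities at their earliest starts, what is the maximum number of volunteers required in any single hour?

15

Early-start schedule: F@1, G@1, H@1, I@1, J@1.
Load per hour: hour 1: 15, hour 2: 12, hour 3: 4, hour 4: 0, hour 5: 0, hour 6: 0.
Peak is 15.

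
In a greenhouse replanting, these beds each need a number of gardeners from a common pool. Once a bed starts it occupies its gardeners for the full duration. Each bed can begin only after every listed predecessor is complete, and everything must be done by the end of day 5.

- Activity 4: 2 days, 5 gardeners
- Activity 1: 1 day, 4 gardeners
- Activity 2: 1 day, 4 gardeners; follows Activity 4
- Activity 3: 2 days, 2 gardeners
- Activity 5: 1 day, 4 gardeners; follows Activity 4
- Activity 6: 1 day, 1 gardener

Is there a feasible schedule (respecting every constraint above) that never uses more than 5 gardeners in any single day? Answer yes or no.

Total gardener-days = 27; over 5 days the average is 27/5 > 5, so some day must exceed 5.

no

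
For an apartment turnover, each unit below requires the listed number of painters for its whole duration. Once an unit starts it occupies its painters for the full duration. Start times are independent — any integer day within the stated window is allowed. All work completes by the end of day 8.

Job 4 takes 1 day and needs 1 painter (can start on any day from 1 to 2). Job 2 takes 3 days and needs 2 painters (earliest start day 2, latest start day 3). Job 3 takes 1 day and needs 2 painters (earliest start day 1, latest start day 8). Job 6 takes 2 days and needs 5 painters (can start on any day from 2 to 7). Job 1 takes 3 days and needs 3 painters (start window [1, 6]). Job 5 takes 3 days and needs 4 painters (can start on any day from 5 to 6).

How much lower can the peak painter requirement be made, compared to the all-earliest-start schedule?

3

Early-start peak: d1:6  d2:10  d3:10  d4:2  d5:4  d6:4  d7:4  d8:0 ⇒ 10.
Leveled (Job 4@1, Job 2@2, Job 3@1, Job 6@2, Job 1@4, Job 5@5): d1:3  d2:7  d3:7  d4:5  d5:7  d6:7  d7:4  d8:0 ⇒ 7.
Reduction 10 − 7 = 3.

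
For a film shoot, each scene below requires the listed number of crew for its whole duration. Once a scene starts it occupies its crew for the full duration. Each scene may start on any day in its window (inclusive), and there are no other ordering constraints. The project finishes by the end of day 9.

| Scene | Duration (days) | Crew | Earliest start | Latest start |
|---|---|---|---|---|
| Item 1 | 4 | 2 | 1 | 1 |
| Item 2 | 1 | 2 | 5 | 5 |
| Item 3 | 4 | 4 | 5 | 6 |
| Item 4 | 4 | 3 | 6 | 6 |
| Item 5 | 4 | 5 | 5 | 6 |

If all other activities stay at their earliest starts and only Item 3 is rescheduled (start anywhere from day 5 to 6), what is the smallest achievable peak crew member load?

Item 3@5: d1:2  d2:2  d3:2  d4:2  d5:11  d6:12  d7:12  d8:12  d9:3 → peak 12
Item 3@6: d1:2  d2:2  d3:2  d4:2  d5:7  d6:12  d7:12  d8:12  d9:7 → peak 12
Best is Item 3@5, peak 12.

12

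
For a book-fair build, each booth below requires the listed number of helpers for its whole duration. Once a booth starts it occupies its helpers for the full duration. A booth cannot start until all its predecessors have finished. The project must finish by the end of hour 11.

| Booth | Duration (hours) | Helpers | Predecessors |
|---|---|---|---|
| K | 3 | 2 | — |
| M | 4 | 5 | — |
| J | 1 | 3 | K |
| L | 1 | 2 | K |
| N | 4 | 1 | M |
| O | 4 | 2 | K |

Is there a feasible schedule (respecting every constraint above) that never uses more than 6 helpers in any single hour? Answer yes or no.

Schedule K@5, M@1, J@9, L@8, N@5, O@8: h1:5  h2:5  h3:5  h4:5  h5:3  h6:3  h7:3  h8:5  h9:5  h10:2  h11:2 — peak 5 ≤ 6.

yes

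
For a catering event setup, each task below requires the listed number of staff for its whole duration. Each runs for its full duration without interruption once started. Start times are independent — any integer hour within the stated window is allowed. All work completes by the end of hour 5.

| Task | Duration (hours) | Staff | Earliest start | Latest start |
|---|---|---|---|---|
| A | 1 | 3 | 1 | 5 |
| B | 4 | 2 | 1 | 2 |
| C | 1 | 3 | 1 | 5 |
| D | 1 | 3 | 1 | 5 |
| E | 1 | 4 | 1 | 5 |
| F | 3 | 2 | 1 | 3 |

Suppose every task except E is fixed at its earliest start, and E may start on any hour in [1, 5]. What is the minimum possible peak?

E@1: h1:17  h2:4  h3:4  h4:2  h5:0 → peak 17
E@2: h1:13  h2:8  h3:4  h4:2  h5:0 → peak 13
E@3: h1:13  h2:4  h3:8  h4:2  h5:0 → peak 13
E@4: h1:13  h2:4  h3:4  h4:6  h5:0 → peak 13
E@5: h1:13  h2:4  h3:4  h4:2  h5:4 → peak 13
Best is E@2, peak 13.

13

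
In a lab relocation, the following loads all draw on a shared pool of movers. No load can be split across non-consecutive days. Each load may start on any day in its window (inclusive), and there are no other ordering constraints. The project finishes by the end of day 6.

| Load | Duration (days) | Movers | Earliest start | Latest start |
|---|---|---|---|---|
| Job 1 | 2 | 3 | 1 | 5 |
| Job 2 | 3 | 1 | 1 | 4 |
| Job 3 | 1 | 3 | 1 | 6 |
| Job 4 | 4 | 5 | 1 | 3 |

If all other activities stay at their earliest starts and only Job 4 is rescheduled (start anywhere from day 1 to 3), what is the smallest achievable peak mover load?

Job 4@1: d1:12  d2:9  d3:6  d4:5  d5:0  d6:0 → peak 12
Job 4@2: d1:7  d2:9  d3:6  d4:5  d5:5  d6:0 → peak 9
Job 4@3: d1:7  d2:4  d3:6  d4:5  d5:5  d6:5 → peak 7
Best is Job 4@3, peak 7.

7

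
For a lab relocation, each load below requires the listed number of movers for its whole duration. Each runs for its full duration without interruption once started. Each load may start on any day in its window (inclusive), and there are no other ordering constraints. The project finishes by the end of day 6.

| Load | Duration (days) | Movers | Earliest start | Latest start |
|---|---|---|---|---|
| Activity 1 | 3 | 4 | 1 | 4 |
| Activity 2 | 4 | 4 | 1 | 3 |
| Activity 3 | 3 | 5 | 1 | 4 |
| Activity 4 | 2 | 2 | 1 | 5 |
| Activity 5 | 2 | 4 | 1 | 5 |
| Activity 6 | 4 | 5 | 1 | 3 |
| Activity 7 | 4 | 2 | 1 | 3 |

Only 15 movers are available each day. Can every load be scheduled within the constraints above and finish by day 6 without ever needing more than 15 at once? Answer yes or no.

The minimum achievable peak is 16; 15 < 16, so no feasible schedule stays within the cap.

no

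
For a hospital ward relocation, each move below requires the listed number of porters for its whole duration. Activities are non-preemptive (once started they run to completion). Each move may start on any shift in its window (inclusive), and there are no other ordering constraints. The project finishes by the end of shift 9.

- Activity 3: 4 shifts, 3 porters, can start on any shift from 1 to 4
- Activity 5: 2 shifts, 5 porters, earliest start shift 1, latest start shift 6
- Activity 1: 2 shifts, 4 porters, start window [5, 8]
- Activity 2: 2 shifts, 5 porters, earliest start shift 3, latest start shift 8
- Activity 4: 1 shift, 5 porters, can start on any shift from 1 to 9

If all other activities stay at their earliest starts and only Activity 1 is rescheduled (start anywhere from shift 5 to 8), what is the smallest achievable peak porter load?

13

Activity 1@5: s1:13  s2:8  s3:8  s4:8  s5:4  s6:4  s7:0  s8:0  s9:0 → peak 13
Activity 1@6: s1:13  s2:8  s3:8  s4:8  s5:0  s6:4  s7:4  s8:0  s9:0 → peak 13
Activity 1@7: s1:13  s2:8  s3:8  s4:8  s5:0  s6:0  s7:4  s8:4  s9:0 → peak 13
Activity 1@8: s1:13  s2:8  s3:8  s4:8  s5:0  s6:0  s7:0  s8:4  s9:4 → peak 13
Best is Activity 1@5, peak 13.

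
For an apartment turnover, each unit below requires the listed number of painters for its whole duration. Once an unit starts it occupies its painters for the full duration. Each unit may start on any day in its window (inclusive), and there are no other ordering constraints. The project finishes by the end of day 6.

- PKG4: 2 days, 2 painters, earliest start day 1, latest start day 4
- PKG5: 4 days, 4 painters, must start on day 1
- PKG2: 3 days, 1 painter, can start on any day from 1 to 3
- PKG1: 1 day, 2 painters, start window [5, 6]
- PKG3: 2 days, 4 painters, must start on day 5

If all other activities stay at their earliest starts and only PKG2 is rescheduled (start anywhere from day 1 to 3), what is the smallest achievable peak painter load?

7

PKG2@1: d1:7  d2:7  d3:5  d4:4  d5:6  d6:4 → peak 7
PKG2@2: d1:6  d2:7  d3:5  d4:5  d5:6  d6:4 → peak 7
PKG2@3: d1:6  d2:6  d3:5  d4:5  d5:7  d6:4 → peak 7
Best is PKG2@1, peak 7.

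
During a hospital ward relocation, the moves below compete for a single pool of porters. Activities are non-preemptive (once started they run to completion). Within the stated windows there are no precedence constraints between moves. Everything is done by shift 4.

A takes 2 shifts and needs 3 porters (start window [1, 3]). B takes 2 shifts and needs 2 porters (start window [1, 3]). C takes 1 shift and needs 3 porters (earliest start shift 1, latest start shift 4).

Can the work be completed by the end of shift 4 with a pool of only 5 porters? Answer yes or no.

yes

Schedule A@1, B@1, C@3: s1:5  s2:5  s3:3  s4:0 — peak 5 ≤ 5.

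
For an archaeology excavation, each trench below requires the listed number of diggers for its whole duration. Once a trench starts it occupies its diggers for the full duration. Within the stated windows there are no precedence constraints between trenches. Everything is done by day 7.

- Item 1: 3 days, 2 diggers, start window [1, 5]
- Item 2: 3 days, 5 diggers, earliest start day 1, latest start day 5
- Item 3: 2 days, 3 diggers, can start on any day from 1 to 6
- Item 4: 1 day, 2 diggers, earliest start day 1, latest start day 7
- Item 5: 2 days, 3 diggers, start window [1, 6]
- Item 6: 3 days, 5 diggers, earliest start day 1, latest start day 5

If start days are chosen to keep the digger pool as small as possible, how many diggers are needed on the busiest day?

Early-start (Item 1@1, Item 2@1, Item 3@1, Item 4@1, Item 5@1, Item 6@1) gives peak 20: d1:20  d2:18  d3:12  d4:0  d5:0  d6:0  d7:0.
Shift Item 3→4, Item 4→4, Item 5→6, Item 6→5.
Schedule Item 1@1, Item 2@1, Item 3@4, Item 4@4, Item 5@6, Item 6@5: d1:7  d2:7  d3:7  d4:5  d5:8  d6:8  d7:8 — peak 8.
Total digger-days = 50 over 7 days ⇒ peak ≥ ⌈50/7⌉ = 8, so 8 is optimal.

8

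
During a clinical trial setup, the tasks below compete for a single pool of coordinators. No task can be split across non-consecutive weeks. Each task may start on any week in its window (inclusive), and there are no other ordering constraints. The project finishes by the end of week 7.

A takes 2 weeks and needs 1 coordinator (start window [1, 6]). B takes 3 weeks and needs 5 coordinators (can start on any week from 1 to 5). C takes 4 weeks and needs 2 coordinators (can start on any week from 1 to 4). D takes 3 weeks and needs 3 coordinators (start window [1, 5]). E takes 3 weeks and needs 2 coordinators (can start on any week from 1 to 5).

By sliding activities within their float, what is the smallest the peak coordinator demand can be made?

Early-start (A@1, B@1, C@1, D@1, E@1) gives peak 13: w1:13  w2:13  w3:12  w4:2  w5:0  w6:0  w7:0.
Shift C→3, D→4, E→4.
Schedule A@1, B@1, C@3, D@4, E@4: w1:6  w2:6  w3:7  w4:7  w5:7  w6:7  w7:0 — peak 7.

7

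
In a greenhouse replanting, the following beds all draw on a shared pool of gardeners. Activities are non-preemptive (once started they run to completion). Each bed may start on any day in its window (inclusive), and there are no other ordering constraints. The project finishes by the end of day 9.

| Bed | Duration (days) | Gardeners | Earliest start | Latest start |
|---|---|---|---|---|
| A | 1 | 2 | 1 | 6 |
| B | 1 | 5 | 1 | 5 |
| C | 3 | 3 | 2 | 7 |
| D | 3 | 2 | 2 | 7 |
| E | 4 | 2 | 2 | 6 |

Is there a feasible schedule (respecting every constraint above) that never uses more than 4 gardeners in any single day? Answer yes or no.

The minimum achievable peak is 5; 4 < 5, so no feasible schedule stays within the cap.

no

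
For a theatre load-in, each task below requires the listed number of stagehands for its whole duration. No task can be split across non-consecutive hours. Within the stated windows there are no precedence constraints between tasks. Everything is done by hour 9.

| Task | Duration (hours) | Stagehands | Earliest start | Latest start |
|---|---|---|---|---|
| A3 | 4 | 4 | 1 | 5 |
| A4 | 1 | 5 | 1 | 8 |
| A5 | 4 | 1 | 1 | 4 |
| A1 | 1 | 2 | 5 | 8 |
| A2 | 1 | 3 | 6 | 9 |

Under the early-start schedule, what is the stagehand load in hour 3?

5

At early start, hour 3 has: A3, A5.
Demand: 4 + 1 = 5.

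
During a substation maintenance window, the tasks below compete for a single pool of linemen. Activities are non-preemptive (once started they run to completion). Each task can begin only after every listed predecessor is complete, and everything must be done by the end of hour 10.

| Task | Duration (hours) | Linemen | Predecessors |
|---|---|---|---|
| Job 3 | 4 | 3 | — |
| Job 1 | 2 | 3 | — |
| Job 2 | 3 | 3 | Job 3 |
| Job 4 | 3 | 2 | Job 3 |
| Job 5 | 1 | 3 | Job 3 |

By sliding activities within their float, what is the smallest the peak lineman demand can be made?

5

Early-start (Job 3@1, Job 1@1, Job 2@5, Job 4@5, Job 5@5) gives peak 8: h1:6  h2:6  h3:3  h4:3  h5:8  h6:5  h7:5  h8:0  h9:0  h10:0.
Shift Job 1→5, Job 2→7, Job 5→10.
Schedule Job 3@1, Job 1@5, Job 2@7, Job 4@5, Job 5@10: h1:3  h2:3  h3:3  h4:3  h5:5  h6:5  h7:5  h8:3  h9:3  h10:3 — peak 5.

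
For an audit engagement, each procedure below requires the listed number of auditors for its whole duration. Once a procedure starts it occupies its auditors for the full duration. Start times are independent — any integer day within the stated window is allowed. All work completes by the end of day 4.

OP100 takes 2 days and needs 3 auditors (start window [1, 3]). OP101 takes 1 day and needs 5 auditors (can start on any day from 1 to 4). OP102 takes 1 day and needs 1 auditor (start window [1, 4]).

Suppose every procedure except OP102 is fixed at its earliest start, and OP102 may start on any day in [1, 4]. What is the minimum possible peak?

8

OP102@1: d1:9  d2:3  d3:0  d4:0 → peak 9
OP102@2: d1:8  d2:4  d3:0  d4:0 → peak 8
OP102@3: d1:8  d2:3  d3:1  d4:0 → peak 8
OP102@4: d1:8  d2:3  d3:0  d4:1 → peak 8
Best is OP102@2, peak 8.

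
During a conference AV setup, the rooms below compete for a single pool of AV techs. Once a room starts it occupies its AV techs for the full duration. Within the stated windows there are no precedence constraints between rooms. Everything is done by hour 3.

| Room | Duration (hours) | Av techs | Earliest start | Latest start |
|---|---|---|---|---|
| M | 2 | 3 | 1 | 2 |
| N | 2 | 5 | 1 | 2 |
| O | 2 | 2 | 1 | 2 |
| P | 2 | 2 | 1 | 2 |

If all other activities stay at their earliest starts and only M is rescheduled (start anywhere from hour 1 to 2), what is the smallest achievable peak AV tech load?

M@1: h1:12  h2:12  h3:0 → peak 12
M@2: h1:9  h2:12  h3:3 → peak 12
Best is M@1, peak 12.

12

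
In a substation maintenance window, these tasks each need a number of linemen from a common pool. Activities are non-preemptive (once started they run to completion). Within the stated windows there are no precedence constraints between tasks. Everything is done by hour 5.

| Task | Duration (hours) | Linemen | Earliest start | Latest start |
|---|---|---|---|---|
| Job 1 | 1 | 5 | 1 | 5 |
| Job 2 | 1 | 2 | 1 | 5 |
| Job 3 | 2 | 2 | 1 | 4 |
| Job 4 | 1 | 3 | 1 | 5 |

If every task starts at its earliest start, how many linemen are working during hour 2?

2

At early start, hour 2 has: Job 3.
Demand: 2 = 2.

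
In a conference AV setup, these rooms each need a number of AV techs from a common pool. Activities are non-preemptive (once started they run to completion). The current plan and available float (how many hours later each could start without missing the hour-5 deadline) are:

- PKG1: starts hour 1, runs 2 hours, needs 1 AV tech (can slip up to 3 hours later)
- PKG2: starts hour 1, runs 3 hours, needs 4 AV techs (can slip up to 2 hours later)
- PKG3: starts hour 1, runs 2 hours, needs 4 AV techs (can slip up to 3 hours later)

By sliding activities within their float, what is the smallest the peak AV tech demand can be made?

5

Early-start (PKG1@1, PKG2@1, PKG3@1) gives peak 9: h1:9  h2:9  h3:4  h4:0  h5:0.
Shift PKG3→4.
Schedule PKG1@1, PKG2@1, PKG3@4: h1:5  h2:5  h3:4  h4:4  h5:4 — peak 5.
Total AV tech-hours = 22 over 5 hours ⇒ peak ≥ ⌈22/5⌉ = 5, so 5 is optimal.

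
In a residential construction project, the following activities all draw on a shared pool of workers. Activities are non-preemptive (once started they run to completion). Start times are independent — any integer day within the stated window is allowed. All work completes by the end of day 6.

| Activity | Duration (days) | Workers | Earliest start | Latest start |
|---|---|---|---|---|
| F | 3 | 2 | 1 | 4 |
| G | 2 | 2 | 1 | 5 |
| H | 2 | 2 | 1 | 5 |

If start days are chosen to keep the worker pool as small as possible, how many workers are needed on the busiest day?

Early-start (F@1, G@1, H@1) gives peak 6: d1:6  d2:6  d3:2  d4:0  d5:0  d6:0.
Shift H→3.
Schedule F@1, G@1, H@3: d1:4  d2:4  d3:4  d4:2  d5:0  d6:0 — peak 4.

4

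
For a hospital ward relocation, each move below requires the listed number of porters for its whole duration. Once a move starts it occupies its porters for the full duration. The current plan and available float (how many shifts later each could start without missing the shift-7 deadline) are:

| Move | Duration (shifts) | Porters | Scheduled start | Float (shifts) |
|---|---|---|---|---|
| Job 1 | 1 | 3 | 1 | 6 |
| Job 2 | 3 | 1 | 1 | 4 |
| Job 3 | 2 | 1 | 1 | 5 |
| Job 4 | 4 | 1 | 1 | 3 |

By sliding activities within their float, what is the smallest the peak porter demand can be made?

3

Early-start (Job 1@1, Job 2@1, Job 3@1, Job 4@1) gives peak 6: s1:6  s2:3  s3:2  s4:1  s5:0  s6:0  s7:0.
Shift Job 2→2, Job 3→2, Job 4→2.
Schedule Job 1@1, Job 2@2, Job 3@2, Job 4@2: s1:3  s2:3  s3:3  s4:2  s5:1  s6:0  s7:0 — peak 3.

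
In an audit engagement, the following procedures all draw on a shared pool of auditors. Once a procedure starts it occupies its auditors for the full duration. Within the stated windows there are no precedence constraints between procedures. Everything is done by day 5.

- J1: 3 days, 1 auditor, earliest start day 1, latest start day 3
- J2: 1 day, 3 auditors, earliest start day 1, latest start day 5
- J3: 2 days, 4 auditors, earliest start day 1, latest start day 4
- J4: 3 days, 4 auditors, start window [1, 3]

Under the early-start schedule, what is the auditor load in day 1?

12

At early start, day 1 has: J1, J2, J3, J4.
Demand: 1 + 3 + 4 + 4 = 12.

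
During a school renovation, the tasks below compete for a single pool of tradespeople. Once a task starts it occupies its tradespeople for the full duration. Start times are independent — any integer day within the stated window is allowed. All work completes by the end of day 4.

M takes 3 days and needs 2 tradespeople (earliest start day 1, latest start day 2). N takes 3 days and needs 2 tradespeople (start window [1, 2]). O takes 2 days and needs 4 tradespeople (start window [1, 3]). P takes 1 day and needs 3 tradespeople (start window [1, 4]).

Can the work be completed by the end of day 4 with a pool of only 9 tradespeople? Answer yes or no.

Schedule M@1, N@1, O@1, P@3: d1:8  d2:8  d3:7  d4:0 — peak 8 ≤ 9.

yes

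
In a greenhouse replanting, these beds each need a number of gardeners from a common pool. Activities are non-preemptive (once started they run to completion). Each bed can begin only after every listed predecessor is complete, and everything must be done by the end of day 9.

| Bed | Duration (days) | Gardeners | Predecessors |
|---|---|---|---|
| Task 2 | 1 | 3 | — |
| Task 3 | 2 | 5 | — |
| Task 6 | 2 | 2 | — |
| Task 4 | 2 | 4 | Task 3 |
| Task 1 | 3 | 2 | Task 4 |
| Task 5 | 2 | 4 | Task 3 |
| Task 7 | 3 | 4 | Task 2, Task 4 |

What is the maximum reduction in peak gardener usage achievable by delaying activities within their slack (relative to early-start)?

Early-start peak: d1:10  d2:7  d3:8  d4:8  d5:6  d6:6  d7:6  d8:0  d9:0 ⇒ 10.
Leveled (Task 2@3, Task 3@1, Task 6@1, Task 4@3, Task 1@5, Task 5@5, Task 7@7): d1:7  d2:7  d3:7  d4:4  d5:6  d6:6  d7:6  d8:4  d9:4 ⇒ 7.
Reduction 10 − 7 = 3.

3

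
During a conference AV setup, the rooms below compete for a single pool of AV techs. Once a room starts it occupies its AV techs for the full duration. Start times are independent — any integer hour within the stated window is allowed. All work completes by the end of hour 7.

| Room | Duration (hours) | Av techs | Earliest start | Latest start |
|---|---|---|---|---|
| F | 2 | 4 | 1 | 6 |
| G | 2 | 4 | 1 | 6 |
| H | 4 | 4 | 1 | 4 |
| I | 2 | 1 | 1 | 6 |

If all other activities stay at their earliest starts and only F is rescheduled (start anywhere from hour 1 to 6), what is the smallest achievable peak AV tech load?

9

F@1: h1:13  h2:13  h3:4  h4:4  h5:0  h6:0  h7:0 → peak 13
F@2: h1:9  h2:13  h3:8  h4:4  h5:0  h6:0  h7:0 → peak 13
F@3: h1:9  h2:9  h3:8  h4:8  h5:0  h6:0  h7:0 → peak 9
F@4: h1:9  h2:9  h3:4  h4:8  h5:4  h6:0  h7:0 → peak 9
F@5: h1:9  h2:9  h3:4  h4:4  h5:4  h6:4  h7:0 → peak 9
F@6: h1:9  h2:9  h3:4  h4:4  h5:0  h6:4  h7:4 → peak 9
Best is F@3, peak 9.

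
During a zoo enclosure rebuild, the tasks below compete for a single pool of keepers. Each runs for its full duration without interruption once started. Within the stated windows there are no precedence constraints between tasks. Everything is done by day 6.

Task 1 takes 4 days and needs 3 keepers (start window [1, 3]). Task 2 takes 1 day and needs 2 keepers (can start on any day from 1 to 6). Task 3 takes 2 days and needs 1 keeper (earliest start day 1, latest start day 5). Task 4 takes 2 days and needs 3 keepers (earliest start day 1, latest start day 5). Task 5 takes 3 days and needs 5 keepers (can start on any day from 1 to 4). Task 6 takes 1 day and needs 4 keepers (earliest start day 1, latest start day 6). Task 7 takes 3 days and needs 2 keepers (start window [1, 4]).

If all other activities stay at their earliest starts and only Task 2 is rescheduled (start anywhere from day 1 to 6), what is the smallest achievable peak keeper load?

Task 2@1: d1:20  d2:14  d3:10  d4:3  d5:0  d6:0 → peak 20
Task 2@2: d1:18  d2:16  d3:10  d4:3  d5:0  d6:0 → peak 18
Task 2@3: d1:18  d2:14  d3:12  d4:3  d5:0  d6:0 → peak 18
Task 2@4: d1:18  d2:14  d3:10  d4:5  d5:0  d6:0 → peak 18
Task 2@5: d1:18  d2:14  d3:10  d4:3  d5:2  d6:0 → peak 18
Task 2@6: d1:18  d2:14  d3:10  d4:3  d5:0  d6:2 → peak 18
Best is Task 2@2, peak 18.

18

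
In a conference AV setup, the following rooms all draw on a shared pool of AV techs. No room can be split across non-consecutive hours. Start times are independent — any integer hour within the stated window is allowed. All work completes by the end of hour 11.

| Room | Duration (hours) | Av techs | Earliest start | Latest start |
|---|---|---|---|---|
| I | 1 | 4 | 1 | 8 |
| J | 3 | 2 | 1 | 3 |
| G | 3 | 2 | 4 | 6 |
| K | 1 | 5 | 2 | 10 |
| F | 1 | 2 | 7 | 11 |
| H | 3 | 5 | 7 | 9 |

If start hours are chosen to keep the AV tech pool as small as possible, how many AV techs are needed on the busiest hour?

5

Early-start (I@1, J@1, G@4, K@2, F@7, H@7) gives peak 7: h1:6  h2:7  h3:2  h4:2  h5:2  h6:2  h7:7  h8:5  h9:5  h10:0  h11:0.
Shift J→2, K→7, F→8, H→9.
Schedule I@1, J@2, G@4, K@7, F@8, H@9: h1:4  h2:2  h3:2  h4:4  h5:2  h6:2  h7:5  h8:2  h9:5  h10:5  h11:5 — peak 5.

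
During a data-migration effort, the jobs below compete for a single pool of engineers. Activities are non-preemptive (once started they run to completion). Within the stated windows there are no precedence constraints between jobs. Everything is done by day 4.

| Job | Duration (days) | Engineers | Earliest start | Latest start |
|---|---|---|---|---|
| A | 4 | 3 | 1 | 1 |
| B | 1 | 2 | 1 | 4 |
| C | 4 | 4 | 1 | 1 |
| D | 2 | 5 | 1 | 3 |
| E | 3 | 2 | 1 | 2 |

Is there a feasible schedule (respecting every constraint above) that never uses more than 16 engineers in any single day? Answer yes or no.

yes

Schedule A@1, B@1, C@1, D@1, E@2: d1:14  d2:14  d3:9  d4:9 — peak 14 ≤ 16.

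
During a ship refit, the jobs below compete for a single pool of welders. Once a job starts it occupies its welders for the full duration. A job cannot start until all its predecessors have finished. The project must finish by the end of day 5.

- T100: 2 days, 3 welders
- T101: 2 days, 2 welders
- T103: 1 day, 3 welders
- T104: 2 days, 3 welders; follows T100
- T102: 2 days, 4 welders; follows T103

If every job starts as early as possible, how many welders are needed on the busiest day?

9

Early-start schedule: T100@1, T101@1, T103@1, T104@3, T102@2.
Load per day: day 1: 8, day 2: 9, day 3: 7, day 4: 3, day 5: 0.
Peak is 9.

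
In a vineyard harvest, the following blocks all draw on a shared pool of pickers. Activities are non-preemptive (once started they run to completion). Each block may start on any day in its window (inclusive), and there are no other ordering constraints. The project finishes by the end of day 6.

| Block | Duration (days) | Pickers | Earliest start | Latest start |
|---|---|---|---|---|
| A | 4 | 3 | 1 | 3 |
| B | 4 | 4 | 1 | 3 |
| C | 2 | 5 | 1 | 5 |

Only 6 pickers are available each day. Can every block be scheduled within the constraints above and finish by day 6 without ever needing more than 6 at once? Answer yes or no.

Total picker-days = 38; over 6 days the average is 38/6 > 6, so some day must exceed 6.

no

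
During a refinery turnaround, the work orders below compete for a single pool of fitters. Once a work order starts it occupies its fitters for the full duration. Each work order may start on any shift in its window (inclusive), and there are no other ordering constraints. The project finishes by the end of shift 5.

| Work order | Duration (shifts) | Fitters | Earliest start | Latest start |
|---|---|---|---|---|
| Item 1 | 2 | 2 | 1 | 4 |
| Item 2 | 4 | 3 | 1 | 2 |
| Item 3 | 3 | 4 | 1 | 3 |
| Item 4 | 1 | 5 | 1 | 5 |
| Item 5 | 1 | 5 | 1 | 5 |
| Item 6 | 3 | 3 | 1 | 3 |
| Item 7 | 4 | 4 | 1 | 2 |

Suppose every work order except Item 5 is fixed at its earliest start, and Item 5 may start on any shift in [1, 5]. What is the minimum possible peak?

Item 5@1: s1:26  s2:16  s3:14  s4:7  s5:0 → peak 26
Item 5@2: s1:21  s2:21  s3:14  s4:7  s5:0 → peak 21
Item 5@3: s1:21  s2:16  s3:19  s4:7  s5:0 → peak 21
Item 5@4: s1:21  s2:16  s3:14  s4:12  s5:0 → peak 21
Item 5@5: s1:21  s2:16  s3:14  s4:7  s5:5 → peak 21
Best is Item 5@2, peak 21.

21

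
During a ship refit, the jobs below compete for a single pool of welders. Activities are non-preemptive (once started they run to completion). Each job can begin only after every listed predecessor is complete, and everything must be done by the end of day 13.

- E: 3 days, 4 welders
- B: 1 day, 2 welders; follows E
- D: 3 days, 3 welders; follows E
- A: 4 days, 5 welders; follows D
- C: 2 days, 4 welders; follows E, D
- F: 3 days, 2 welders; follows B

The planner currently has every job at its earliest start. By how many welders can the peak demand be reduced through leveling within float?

Early-start peak: d1:4  d2:4  d3:4  d4:5  d5:5  d6:5  d7:11  d8:9  d9:5  d10:5  d11:0  d12:0  d13:0 ⇒ 11.
Leveled (E@1, B@4, D@4, A@8, C@12, F@5): d1:4  d2:4  d3:4  d4:5  d5:5  d6:5  d7:2  d8:5  d9:5  d10:5  d11:5  d12:4  d13:4 ⇒ 5.
Reduction 11 − 5 = 6.

6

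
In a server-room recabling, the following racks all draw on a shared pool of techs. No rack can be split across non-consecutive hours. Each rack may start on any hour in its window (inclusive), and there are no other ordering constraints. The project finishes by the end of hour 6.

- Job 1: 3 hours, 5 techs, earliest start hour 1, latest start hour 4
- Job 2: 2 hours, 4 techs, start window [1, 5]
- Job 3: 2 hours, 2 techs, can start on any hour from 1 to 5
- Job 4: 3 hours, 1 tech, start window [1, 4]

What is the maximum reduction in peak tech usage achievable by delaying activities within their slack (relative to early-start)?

6

Early-start peak: h1:12  h2:12  h3:6  h4:0  h5:0  h6:0 ⇒ 12.
Leveled (Job 1@1, Job 2@4, Job 3@4, Job 4@1): h1:6  h2:6  h3:6  h4:6  h5:6  h6:0 ⇒ 6.
Reduction 12 − 6 = 6.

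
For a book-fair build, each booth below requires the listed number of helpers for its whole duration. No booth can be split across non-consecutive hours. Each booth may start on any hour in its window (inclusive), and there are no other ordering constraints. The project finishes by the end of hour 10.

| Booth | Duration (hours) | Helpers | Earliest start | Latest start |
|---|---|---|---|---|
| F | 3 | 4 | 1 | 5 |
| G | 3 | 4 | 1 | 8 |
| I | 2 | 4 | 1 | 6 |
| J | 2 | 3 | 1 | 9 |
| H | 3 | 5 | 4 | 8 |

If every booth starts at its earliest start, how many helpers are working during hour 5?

5

At early start, hour 5 has: H.
Demand: 5 = 5.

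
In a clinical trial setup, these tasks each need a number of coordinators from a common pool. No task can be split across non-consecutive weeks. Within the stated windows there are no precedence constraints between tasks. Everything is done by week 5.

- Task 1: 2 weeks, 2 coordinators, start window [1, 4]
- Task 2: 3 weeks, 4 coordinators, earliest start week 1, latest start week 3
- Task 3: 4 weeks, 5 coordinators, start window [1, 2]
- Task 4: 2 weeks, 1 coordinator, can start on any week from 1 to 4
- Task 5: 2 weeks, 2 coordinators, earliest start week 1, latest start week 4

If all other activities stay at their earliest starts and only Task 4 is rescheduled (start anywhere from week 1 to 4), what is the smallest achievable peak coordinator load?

13

Task 4@1: w1:14  w2:14  w3:9  w4:5  w5:0 → peak 14
Task 4@2: w1:13  w2:14  w3:10  w4:5  w5:0 → peak 14
Task 4@3: w1:13  w2:13  w3:10  w4:6  w5:0 → peak 13
Task 4@4: w1:13  w2:13  w3:9  w4:6  w5:1 → peak 13
Best is Task 4@3, peak 13.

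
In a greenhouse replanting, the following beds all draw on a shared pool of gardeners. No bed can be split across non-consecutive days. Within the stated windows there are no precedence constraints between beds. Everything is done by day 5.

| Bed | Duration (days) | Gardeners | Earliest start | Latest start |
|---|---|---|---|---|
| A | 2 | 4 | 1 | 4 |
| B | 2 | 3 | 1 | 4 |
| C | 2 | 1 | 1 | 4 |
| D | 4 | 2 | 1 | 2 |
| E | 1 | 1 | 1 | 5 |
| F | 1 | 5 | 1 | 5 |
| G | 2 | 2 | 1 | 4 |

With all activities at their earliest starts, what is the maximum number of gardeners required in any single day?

Early-start schedule: A@1, B@1, C@1, D@1, E@1, F@1, G@1.
Load per day: day 1: 18, day 2: 12, day 3: 2, day 4: 2, day 5: 0.
Peak is 18.

18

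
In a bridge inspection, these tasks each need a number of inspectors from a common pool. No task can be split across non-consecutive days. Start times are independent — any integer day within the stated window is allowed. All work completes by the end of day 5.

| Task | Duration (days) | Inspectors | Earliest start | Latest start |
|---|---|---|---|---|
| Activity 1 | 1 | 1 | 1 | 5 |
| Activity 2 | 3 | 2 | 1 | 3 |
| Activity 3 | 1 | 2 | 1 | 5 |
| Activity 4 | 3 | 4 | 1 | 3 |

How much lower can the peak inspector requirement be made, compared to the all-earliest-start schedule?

3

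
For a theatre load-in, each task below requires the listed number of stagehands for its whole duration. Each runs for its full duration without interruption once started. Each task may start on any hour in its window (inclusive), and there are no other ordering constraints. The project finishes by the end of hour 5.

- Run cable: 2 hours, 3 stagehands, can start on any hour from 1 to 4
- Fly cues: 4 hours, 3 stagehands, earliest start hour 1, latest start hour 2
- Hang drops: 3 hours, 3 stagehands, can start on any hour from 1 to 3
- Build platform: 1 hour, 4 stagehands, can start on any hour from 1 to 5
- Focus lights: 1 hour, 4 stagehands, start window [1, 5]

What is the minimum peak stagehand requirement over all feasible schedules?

9

Early-start (Run cable@1, Fly cues@1, Hang drops@1, Build platform@1, Focus lights@1) gives peak 17: h1:17  h2:9  h3:6  h4:3  h5:0.
Shift Build platform→4, Focus lights→5.
Schedule Run cable@1, Fly cues@1, Hang drops@1, Build platform@4, Focus lights@5: h1:9  h2:9  h3:6  h4:7  h5:4 — peak 9.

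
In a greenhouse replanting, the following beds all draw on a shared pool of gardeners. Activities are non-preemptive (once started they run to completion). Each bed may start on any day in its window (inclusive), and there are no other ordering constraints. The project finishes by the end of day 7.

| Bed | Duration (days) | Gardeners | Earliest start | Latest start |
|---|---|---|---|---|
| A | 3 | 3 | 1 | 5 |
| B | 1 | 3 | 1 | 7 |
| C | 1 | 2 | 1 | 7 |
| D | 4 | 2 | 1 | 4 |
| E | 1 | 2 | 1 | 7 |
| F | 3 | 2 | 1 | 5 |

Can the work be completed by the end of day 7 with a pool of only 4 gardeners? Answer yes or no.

Total gardener-days = 30; over 7 days the average is 30/7 > 4, so some day must exceed 4.

no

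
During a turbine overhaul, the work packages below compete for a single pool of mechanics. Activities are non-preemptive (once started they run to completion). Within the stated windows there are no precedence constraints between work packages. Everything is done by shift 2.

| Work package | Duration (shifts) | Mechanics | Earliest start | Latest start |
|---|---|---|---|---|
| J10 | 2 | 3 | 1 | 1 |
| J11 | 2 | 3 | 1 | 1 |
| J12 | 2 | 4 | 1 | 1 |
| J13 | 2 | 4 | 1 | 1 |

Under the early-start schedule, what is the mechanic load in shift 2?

14

At early start, shift 2 has: J10, J11, J12, J13.
Demand: 3 + 3 + 4 + 4 = 14.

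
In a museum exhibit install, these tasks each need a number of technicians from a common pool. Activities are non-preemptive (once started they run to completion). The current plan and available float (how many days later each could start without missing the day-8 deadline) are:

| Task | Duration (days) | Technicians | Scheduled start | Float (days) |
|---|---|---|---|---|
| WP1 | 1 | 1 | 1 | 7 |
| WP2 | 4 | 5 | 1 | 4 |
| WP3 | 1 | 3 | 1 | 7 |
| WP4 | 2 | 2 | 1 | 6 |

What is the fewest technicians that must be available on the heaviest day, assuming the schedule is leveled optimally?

5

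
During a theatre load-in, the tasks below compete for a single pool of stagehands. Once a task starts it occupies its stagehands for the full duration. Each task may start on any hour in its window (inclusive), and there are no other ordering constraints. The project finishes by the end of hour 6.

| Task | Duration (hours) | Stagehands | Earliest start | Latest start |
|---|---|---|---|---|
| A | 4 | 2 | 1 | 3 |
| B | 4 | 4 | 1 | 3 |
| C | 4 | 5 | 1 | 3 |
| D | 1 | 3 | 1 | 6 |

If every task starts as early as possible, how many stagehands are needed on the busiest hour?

14

Early-start schedule: A@1, B@1, C@1, D@1.
Load per hour: hour 1: 14, hour 2: 11, hour 3: 11, hour 4: 11, hour 5: 0, hour 6: 0.
Peak is 14.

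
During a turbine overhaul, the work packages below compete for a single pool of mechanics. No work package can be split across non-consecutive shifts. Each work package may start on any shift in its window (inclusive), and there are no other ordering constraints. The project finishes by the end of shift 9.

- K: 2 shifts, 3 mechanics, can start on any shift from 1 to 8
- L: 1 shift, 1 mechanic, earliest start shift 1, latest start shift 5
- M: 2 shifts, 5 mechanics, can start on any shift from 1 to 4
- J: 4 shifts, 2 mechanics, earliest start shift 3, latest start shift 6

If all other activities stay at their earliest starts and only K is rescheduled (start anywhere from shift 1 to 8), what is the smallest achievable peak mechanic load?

6

K@1: s1:9  s2:8  s3:2  s4:2  s5:2  s6:2  s7:0  s8:0  s9:0 → peak 9
K@2: s1:6  s2:8  s3:5  s4:2  s5:2  s6:2  s7:0  s8:0  s9:0 → peak 8
K@3: s1:6  s2:5  s3:5  s4:5  s5:2  s6:2  s7:0  s8:0  s9:0 → peak 6
K@4: s1:6  s2:5  s3:2  s4:5  s5:5  s6:2  s7:0  s8:0  s9:0 → peak 6
K@5: s1:6  s2:5  s3:2  s4:2  s5:5  s6:5  s7:0  s8:0  s9:0 → peak 6
K@6: s1:6  s2:5  s3:2  s4:2  s5:2  s6:5  s7:3  s8:0  s9:0 → peak 6
K@7: s1:6  s2:5  s3:2  s4:2  s5:2  s6:2  s7:3  s8:3  s9:0 → peak 6
K@8: s1:6  s2:5  s3:2  s4:2  s5:2  s6:2  s7:0  s8:3  s9:3 → peak 6
Best is K@3, peak 6.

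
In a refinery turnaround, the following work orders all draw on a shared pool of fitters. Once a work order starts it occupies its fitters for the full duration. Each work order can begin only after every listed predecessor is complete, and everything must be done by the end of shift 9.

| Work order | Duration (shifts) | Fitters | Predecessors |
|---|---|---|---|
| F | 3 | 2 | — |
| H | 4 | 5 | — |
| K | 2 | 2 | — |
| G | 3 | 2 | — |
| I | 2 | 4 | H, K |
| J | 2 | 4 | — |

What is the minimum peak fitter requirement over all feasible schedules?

Early-start (F@1, H@1, K@1, G@1, I@5, J@1) gives peak 15: s1:15  s2:15  s3:9  s4:5  s5:4  s6:4  s7:0  s8:0  s9:0.
Shift K→4, G→5, I→6, J→8.
Schedule F@1, H@1, K@4, G@5, I@6, J@8: s1:7  s2:7  s3:7  s4:7  s5:4  s6:6  s7:6  s8:4  s9:4 — peak 7.

7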